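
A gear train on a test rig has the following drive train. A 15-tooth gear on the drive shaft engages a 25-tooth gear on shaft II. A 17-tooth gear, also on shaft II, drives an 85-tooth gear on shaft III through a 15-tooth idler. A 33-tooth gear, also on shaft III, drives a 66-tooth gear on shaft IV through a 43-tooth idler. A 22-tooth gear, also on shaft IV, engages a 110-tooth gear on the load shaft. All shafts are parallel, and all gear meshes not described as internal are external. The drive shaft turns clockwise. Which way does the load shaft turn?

clockwise

the drive shaft → shaft II: external mesh, 1 reversal → CCW.
shaft II → shaft III: driver → idler → driven is 2 external meshes, 2 reversals → CCW.
shaft III → shaft IV: driver → idler → driven is 2 external meshes, 2 reversals → CCW.
shaft IV → the load shaft: external mesh, 1 reversal → CW.
6 reversals in total — an even number — so the load shaft turns the same way as the drive shaft.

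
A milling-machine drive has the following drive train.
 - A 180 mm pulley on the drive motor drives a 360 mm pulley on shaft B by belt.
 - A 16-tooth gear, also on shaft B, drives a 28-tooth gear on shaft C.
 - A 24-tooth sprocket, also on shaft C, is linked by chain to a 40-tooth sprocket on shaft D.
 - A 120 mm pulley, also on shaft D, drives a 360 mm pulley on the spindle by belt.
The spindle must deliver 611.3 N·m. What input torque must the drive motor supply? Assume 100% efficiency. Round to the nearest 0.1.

34.9 N·m

Overall ratio R = 2 × 1.75 × 1.6667 × 3 = 17.5.
Input torque = output torque / R = 611.3 / 17.5 = 34.931 N·m.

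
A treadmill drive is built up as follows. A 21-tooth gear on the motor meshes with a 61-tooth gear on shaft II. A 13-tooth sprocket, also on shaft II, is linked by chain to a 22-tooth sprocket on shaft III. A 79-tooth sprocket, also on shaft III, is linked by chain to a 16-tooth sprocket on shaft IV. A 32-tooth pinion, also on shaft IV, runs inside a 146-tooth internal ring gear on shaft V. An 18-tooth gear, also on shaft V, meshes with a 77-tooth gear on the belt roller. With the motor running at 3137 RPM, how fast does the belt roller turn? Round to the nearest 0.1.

Gear mesh: ratio = 61/21 = 2.9048, so shaft II turns at 3137 / 2.9048 = 1080 RPM.
Chain: ratio = 22/13 = 1.6923, so shaft III turns at 1080 / 1.6923 = 638.15 RPM.
Chain: ratio = 16/79 = 0.20253, so shaft IV turns at 638.15 / 0.20253 = 3150.9 RPM.
Internal gear: ratio = 146/32 = 4.5625, so shaft V turns at 3150.9 / 4.5625 = 690.6 RPM.
Gear mesh: ratio = 77/18 = 4.2778, so the belt roller turns at 690.6 / 4.2778 = 161.44 RPM.

161.4 RPM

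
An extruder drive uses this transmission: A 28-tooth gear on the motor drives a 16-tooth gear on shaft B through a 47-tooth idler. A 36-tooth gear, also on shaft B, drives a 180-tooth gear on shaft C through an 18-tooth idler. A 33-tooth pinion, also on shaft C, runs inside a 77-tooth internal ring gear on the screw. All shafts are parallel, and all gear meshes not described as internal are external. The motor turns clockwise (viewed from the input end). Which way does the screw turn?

clockwise

the motor → shaft B: driver → idler → driven is 2 external meshes, 2 reversals → CW.
shaft B → shaft C: driver → idler → driven is 2 external meshes, 2 reversals → CW.
shaft C → the screw: internal mesh, same direction → CW.
4 reversals in total — an even number — so the screw turns the same way as the motor.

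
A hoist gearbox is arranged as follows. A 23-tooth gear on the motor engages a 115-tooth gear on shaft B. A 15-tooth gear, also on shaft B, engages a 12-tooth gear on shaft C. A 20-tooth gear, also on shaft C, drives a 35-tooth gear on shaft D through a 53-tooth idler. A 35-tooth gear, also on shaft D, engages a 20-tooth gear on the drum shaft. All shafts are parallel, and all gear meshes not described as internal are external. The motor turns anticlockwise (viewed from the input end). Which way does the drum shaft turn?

clockwise

the motor → shaft B: external mesh, 1 reversal → CW.
shaft B → shaft C: external mesh, 1 reversal → CCW.
shaft C → shaft D: driver → idler → driven is 2 external meshes, 2 reversals → CCW.
shaft D → the drum shaft: external mesh, 1 reversal → CW.
5 reversals in total — an odd number — so the drum shaft turns opposite to the motor.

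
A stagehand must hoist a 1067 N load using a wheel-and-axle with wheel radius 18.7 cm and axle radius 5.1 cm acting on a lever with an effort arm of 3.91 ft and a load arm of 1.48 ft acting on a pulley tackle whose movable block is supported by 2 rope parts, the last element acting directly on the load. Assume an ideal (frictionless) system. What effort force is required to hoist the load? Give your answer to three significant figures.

Wheel-and-axle MA = R/r = 18.7/5.1 = 3.6667.
Lever MA = effort arm / load arm = 3.91/1.48 = 2.6419.
Block-and-tackle MA = number of supporting rope parts = 2.
Combined ideal MA = 3.6667 × 2.6419 × 2 = 19.374.
Effort = load / MA = 1067 / 19.374 = 55.074 N.

55.1 N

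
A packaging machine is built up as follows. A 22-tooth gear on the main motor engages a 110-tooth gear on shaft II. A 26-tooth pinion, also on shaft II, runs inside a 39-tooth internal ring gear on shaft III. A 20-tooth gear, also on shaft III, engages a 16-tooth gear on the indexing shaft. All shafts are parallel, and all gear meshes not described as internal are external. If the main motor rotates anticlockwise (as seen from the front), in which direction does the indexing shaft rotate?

anticlockwise

the main motor → shaft II: external mesh, 1 reversal → CW.
shaft II → shaft III: internal mesh, same direction → CW.
shaft III → the indexing shaft: external mesh, 1 reversal → CCW.
2 reversals in total — an even number — so the indexing shaft turns the same way as the main motor.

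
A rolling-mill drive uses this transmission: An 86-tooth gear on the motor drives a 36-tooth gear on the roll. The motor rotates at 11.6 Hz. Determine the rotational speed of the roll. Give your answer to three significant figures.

the motor → the roll (gear mesh, 36/86): 11.6 ÷ 0.4186 = 27.711 Hz

27.7 Hz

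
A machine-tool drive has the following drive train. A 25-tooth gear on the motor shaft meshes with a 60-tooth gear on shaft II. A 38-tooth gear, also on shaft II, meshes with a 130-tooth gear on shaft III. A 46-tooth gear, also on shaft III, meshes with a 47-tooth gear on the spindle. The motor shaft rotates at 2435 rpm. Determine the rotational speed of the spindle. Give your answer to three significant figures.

290 rpm

the motor shaft → shaft II (gear mesh, 60/25): 2435 ÷ 2.4 = 1014.6 rpm
shaft II → shaft III (gear mesh, 130/38): 1014.6 ÷ 3.4211 = 296.57 rpm
shaft III → the spindle (gear mesh, 47/46): 296.57 ÷ 1.0217 = 290.26 rpm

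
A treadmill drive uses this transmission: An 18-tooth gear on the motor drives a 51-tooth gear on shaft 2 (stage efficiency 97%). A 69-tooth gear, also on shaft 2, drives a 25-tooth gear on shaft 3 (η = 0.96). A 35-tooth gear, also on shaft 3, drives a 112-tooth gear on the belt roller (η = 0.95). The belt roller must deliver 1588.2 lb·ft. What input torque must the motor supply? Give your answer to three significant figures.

Overall ratio R = 2.8333 × 0.36232 × 3.2 = 3.285; overall efficiency η = 0.97 × 0.96 × 0.95 = 0.8846.
Input torque = output torque / (R × η) = 1588.2 / (3.285 × 0.8846) = 546.51 lb·ft.

547 lb·ft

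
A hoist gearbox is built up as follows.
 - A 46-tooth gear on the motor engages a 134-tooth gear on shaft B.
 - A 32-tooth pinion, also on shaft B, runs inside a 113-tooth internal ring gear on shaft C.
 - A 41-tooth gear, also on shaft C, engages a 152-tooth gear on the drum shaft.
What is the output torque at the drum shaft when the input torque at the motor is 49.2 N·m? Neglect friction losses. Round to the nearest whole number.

After the gear mesh (134/46): 49.2 × 2.913 = 143.32 N·m
After the internal gear (113/32): 143.32 × 3.5312 = 506.1 N·m
After the gear mesh (152/41): 506.1 × 3.7073 = 1876.3 N·m

1876 N·m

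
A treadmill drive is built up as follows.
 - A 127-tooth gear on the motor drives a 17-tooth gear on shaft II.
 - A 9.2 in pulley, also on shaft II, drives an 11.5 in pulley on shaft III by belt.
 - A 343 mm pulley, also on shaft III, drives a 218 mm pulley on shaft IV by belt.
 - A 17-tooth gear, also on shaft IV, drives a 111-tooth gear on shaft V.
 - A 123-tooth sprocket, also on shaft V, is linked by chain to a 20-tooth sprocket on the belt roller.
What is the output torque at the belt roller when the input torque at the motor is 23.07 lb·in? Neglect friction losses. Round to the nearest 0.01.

2.60 lb·in

After the gear mesh (17/127): 23.07 × 0.13386 = 3.0881 lb·in
After the belt (11.5/9.2): 3.0881 × 1.25 = 3.8601 lb·in
After the belt (218/343): 3.8601 × 0.63557 = 2.4534 lb·in
After the gear mesh (111/17): 2.4534 × 6.5294 = 16.019 lb·in
After the chain (20/123): 16.019 × 0.1626 = 2.6047 lb·in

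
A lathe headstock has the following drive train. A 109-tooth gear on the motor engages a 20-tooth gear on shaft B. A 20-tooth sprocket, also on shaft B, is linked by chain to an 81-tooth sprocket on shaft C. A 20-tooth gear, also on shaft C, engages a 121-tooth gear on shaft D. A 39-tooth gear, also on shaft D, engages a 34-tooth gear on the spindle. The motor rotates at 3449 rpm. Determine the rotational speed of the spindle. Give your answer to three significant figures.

Gear mesh: ratio = 20/109 = 0.18349, so shaft B turns at 3449 / 0.18349 = 18797 rpm.
Chain: ratio = 81/20 = 4.05, so shaft C turns at 18797 / 4.05 = 4641.2 rpm.
Gear mesh: ratio = 121/20 = 6.05, so shaft D turns at 4641.2 / 6.05 = 767.15 rpm.
Gear mesh: ratio = 34/39 = 0.87179, so the spindle turns at 767.15 / 0.87179 = 879.96 rpm.

880 rpm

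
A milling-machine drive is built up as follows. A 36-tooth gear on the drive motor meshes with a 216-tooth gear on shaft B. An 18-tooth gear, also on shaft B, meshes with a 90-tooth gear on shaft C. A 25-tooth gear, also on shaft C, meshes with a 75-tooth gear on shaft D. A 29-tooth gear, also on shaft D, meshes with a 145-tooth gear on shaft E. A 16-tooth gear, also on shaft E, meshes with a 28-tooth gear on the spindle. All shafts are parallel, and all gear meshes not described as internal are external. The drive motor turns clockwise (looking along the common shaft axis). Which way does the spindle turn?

the drive motor → shaft B: external mesh, 1 reversal → CCW.
shaft B → shaft C: external mesh, 1 reversal → CW.
shaft C → shaft D: external mesh, 1 reversal → CCW.
shaft D → shaft E: external mesh, 1 reversal → CW.
shaft E → the spindle: external mesh, 1 reversal → CCW.
5 reversals in total — an odd number — so the spindle turns opposite to the drive motor.

counterclockwise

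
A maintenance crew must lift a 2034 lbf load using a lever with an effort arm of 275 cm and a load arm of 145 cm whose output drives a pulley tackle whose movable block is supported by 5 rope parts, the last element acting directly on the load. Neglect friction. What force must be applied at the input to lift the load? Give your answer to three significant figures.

Lever MA = effort arm / load arm = 275/145 = 1.8966.
Block-and-tackle MA = number of supporting rope parts = 5.
Combined ideal MA = 1.8966 × 5 = 9.4828.
Effort = load / MA = 2034 / 9.4828 = 214.49 lbf.

214 lbf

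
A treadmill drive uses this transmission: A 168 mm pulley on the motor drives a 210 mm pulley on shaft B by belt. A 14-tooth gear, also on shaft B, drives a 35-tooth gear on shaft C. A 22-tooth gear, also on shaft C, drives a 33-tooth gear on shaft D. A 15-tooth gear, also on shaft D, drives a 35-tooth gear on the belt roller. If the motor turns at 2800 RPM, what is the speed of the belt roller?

belt 210/168 = 1.25 → 2800/1.25 = 2240 RPM
gear mesh 35/14 = 2.5 → 2240/2.5 = 896 RPM
gear mesh 33/22 = 1.5 → 896/1.5 = 597.33 RPM
gear mesh 35/15 = 2.3333 → 597.33/2.3333 = 256 RPM

256 RPM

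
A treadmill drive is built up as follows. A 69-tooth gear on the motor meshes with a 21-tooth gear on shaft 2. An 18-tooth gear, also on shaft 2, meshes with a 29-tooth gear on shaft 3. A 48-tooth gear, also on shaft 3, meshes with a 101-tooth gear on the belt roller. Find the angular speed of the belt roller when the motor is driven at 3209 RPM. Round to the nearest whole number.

Gear mesh: ratio = 21/69 = 0.30435, so shaft 2 turns at 3209 / 0.30435 = 10544 RPM.
Gear mesh: ratio = 29/18 = 1.6111, so shaft 3 turns at 10544 / 1.6111 = 6544.5 RPM.
Gear mesh: ratio = 101/48 = 2.1042, so the belt roller turns at 6544.5 / 2.1042 = 3110.2 RPM.

3110 RPM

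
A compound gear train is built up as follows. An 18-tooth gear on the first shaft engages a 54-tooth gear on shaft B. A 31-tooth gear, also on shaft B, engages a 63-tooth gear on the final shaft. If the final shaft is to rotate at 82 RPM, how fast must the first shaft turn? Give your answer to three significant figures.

500 RPM

Overall ratio R = 3 × 2.0323 = 6.0968.
Required input speed = output speed × R = 82 × 6.0968 = 499.94 RPM.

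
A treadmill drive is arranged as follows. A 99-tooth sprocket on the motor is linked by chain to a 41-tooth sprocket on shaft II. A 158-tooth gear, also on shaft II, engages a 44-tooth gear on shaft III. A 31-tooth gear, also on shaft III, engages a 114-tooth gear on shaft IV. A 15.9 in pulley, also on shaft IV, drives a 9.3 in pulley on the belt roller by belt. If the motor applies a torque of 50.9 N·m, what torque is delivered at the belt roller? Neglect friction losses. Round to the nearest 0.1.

12.6 N·m

Chain: ratio = 41/99 = 0.41414; torque at shaft II = 50.9 × 0.41414 = 21.08 N·m.
Gear mesh: ratio = 44/158 = 0.27848; torque at shaft III = 21.08 × 0.27848 = 5.8703 N·m.
Gear mesh: ratio = 114/31 = 3.6774; torque at shaft IV = 5.8703 × 3.6774 = 21.588 N·m.
Belt: ratio = 9.3/15.9 = 0.58491; torque at the belt roller = 21.588 × 0.58491 = 12.627 N·m.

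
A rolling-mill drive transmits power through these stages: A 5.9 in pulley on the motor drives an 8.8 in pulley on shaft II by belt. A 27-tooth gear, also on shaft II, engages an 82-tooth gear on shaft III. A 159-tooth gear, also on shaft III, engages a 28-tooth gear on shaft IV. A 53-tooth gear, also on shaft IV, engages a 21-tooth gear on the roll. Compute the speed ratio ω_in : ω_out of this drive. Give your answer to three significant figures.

Each stage contributes driven/driver: belt 8.8/5.9 = 1.4915, gear mesh 82/27 = 3.037, gear mesh 28/159 = 0.1761, gear mesh 21/53 = 0.39623.
Overall: 1.4915 × 3.037 × 0.1761 × 0.39623 = 0.31607.

0.316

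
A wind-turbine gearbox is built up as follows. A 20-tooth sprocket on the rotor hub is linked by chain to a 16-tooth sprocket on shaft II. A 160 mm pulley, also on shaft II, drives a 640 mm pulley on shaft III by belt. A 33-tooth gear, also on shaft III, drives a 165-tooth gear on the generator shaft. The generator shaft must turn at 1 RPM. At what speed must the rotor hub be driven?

16 RPM

Overall ratio R = 0.8 × 4 × 5 = 16.
Required input speed = output speed × R = 1 × 16 = 16 RPM.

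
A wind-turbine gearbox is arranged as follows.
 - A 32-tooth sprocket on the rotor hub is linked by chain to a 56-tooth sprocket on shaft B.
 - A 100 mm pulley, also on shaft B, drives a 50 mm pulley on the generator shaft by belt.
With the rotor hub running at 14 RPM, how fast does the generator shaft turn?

16 RPM

Chain: ratio = 56/32 = 1.75, so shaft B turns at 14 / 1.75 = 8 RPM.
Belt: ratio = 50/100 = 0.5, so the generator shaft turns at 8 / 0.5 = 16 RPM.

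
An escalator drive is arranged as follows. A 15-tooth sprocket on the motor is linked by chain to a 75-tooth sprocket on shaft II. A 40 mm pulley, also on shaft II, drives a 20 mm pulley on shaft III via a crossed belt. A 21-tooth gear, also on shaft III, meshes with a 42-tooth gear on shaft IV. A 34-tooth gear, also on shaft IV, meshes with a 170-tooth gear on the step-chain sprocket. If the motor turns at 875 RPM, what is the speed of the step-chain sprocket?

35 RPM

the motor → shaft II (chain, 75/15): 875 ÷ 5 = 175 RPM
shaft II → shaft III (belt, 20/40): 175 ÷ 0.5 = 350 RPM
shaft III → shaft IV (gear mesh, 42/21): 350 ÷ 2 = 175 RPM
shaft IV → the step-chain sprocket (gear mesh, 170/34): 175 ÷ 5 = 35 RPM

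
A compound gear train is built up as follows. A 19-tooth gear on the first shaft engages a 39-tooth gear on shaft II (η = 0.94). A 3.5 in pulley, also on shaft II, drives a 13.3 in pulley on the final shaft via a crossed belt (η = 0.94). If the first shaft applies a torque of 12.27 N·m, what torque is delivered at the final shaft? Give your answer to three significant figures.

gear mesh 39/19 = 2.0526 → τ = 12.27·2.0526·0.94 = 23.675 N·m
belt 13.3/3.5 = 3.8 → τ = 23.675·3.8·0.94 = 84.566 N·m

84.6 N·m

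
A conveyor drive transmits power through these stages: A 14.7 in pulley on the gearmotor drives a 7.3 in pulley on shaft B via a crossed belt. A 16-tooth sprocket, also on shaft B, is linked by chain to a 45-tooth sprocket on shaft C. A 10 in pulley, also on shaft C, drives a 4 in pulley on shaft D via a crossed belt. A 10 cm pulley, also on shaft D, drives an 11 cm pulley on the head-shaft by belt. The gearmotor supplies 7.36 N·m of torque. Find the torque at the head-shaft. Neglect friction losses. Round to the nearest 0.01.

belt 7.3/14.7 = 0.4966 → τ = 7.36·0.4966 = 3.655 N·m
chain 45/16 = 2.8125 → τ = 3.655·2.8125 = 10.28 N·m
belt 4/10 = 0.4 → τ = 10.28·0.4 = 4.1118 N·m
belt 11/10 = 1.1 → τ = 4.1118·1.1 = 4.523 N·m

4.52 N·m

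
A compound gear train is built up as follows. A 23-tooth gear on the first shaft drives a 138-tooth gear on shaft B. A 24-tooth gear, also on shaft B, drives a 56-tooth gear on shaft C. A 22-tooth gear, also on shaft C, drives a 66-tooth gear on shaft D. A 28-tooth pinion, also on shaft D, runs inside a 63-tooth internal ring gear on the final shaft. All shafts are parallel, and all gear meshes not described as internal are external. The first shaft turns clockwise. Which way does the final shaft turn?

anticlockwise

the first shaft → shaft B: external mesh, 1 reversal → CCW.
shaft B → shaft C: external mesh, 1 reversal → CW.
shaft C → shaft D: external mesh, 1 reversal → CCW.
shaft D → the final shaft: internal mesh, same direction → CCW.
3 reversals in total — an odd number — so the final shaft turns opposite to the first shaft.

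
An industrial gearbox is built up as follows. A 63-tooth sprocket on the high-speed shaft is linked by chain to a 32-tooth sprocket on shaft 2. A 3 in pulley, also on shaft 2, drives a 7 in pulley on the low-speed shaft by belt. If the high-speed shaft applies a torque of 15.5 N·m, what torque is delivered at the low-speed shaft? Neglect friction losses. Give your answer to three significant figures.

18.4 N·m

Chain: ratio = 32/63 = 0.50794; torque at shaft 2 = 15.5 × 0.50794 = 7.873 N·m.
Belt: ratio = 7/3 = 2.3333; torque at the low-speed shaft = 7.873 × 2.3333 = 18.37 N·m.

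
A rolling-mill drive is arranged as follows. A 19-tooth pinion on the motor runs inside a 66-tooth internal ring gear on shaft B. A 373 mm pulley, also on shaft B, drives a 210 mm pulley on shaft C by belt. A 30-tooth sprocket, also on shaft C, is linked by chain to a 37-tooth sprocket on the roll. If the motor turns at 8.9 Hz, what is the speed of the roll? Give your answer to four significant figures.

the motor → shaft B (internal gear, 66/19): 8.9 ÷ 3.4737 = 2.5621 Hz
shaft B → shaft C (belt, 210/373): 2.5621 ÷ 0.563 = 4.5508 Hz
shaft C → the roll (chain, 37/30): 4.5508 ÷ 1.2333 = 3.6899 Hz

3.690 Hz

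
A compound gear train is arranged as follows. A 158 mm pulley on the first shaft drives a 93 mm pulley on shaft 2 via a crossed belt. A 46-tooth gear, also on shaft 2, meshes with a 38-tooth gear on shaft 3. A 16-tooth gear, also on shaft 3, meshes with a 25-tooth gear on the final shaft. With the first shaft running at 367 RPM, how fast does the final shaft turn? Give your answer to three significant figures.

483 RPM

Belt: ratio = 93/158 = 0.58861, so shaft 2 turns at 367 / 0.58861 = 623.51 RPM.
Gear mesh: ratio = 38/46 = 0.82609, so shaft 3 turns at 623.51 / 0.82609 = 754.77 RPM.
Gear mesh: ratio = 25/16 = 1.5625, so the final shaft turns at 754.77 / 1.5625 = 483.05 RPM.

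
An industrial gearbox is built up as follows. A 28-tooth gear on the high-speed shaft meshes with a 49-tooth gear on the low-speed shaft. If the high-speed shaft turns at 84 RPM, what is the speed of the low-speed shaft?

Gear mesh: ratio = 49/28 = 1.75, so the low-speed shaft turns at 84 / 1.75 = 48 RPM.

48 RPM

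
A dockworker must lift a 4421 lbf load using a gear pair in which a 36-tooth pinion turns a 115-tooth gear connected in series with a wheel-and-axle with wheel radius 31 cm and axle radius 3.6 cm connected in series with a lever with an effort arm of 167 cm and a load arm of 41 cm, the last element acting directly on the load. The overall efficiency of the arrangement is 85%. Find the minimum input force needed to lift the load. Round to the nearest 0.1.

46.4 lbf

Gear pair MA = 115/36 = 3.1944.
Wheel-and-axle MA = R/r = 31/3.6 = 8.6111.
Lever MA = effort arm / load arm = 167/41 = 4.0732.
Combined ideal MA = 3.1944 × 8.6111 × 4.0732 = 112.04.
Actual MA = 112.04 × 0.85 = 95.237.
Effort = load / actual MA = 4421 / 95.237 = 46.421 lbf.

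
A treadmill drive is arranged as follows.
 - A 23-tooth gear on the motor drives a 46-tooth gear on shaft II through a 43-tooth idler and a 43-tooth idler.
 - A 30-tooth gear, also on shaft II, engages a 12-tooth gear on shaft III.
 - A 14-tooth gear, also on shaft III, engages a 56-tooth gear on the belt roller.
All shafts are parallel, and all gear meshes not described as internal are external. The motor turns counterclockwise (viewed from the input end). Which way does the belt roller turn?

clockwise

the motor → shaft II: driver → idler → idler → driven is 3 external meshes, 3 reversals → CW.
shaft II → shaft III: external mesh, 1 reversal → CCW.
shaft III → the belt roller: external mesh, 1 reversal → CW.
5 reversals in total — an odd number — so the belt roller turns opposite to the motor.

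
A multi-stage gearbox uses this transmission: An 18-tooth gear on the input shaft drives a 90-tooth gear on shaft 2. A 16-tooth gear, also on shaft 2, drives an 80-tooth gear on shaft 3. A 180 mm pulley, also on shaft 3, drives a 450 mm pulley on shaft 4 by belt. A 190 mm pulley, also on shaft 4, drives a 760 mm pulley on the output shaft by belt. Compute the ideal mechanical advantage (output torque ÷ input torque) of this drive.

250

Each stage contributes driven/driver: gear mesh 90/18 = 5, gear mesh 80/16 = 5, belt 450/180 = 2.5, belt 760/190 = 4.
Overall: 5 × 5 × 2.5 × 4 = 250.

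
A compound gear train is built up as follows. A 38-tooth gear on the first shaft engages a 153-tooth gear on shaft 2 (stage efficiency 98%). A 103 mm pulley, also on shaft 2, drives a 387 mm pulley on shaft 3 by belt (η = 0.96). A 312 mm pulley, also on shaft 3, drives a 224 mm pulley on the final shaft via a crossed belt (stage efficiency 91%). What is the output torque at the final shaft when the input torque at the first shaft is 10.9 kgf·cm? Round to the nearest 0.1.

Gear mesh: ratio = 153/38 = 4.0263; torque at shaft 2 = 10.9 × 4.0263 × 0.98 = 43.009 kgf·cm.
Belt: ratio = 387/103 = 3.7573; torque at shaft 3 = 43.009 × 3.7573 × 0.96 = 155.13 kgf·cm.
Belt: ratio = 224/312 = 0.71795; torque at the final shaft = 155.13 × 0.71795 × 0.91 = 101.35 kgf·cm.

101.4 kgf·cm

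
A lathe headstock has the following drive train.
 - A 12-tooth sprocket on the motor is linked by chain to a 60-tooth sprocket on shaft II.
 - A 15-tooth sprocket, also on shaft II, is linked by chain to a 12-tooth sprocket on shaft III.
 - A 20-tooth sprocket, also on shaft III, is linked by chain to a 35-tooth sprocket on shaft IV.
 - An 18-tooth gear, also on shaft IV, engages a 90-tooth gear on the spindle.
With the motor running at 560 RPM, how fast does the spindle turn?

16 RPM

chain 60/12 = 5 → 560/5 = 112 RPM
chain 12/15 = 0.8 → 112/0.8 = 140 RPM
chain 35/20 = 1.75 → 140/1.75 = 80 RPM
gear mesh 90/18 = 5 → 80/5 = 16 RPM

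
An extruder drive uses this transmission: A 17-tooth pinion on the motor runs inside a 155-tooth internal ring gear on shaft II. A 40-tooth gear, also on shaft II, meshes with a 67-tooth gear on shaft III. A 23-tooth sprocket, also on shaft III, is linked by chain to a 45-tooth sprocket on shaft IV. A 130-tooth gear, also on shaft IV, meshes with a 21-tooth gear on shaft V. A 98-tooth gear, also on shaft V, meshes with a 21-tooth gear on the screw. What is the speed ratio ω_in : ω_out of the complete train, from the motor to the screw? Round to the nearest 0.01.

Each stage contributes driven/driver: internal gear 155/17 = 9.1176, gear mesh 67/40 = 1.675, chain 45/23 = 1.9565, gear mesh 21/130 = 0.16154, gear mesh 21/98 = 0.21429.
Overall: 9.1176 × 1.675 × 1.9565 × 0.16154 × 0.21429 = 1.0343.

1.03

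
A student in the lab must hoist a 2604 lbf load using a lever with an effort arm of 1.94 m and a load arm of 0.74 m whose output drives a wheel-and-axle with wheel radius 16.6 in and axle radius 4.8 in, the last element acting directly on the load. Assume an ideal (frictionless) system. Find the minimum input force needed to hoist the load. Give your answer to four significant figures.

287.2 lbf

Lever MA = effort arm / load arm = 1.94/0.74 = 2.6216.
Wheel-and-axle MA = R/r = 16.6/4.8 = 3.4583.
Combined ideal MA = 2.6216 × 3.4583 = 9.0664.
Effort = load / MA = 2604 / 9.0664 = 287.21 lbf.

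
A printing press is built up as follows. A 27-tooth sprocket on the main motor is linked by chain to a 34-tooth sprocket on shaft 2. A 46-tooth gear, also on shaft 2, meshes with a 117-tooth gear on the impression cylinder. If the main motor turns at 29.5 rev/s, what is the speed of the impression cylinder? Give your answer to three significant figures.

9.21 rev/s

chain 34/27 = 1.2593 → 29.5/1.2593 = 23.426 rev/s
gear mesh 117/46 = 2.5435 → 23.426/2.5435 = 9.2104 rev/s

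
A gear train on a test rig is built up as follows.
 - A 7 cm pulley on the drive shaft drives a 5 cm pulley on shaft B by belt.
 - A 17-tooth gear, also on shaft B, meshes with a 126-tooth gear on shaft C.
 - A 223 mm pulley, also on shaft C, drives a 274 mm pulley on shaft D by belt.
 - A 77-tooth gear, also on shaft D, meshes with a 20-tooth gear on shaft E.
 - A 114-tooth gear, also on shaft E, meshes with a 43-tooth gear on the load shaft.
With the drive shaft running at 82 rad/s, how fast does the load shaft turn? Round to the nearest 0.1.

belt 5/7 = 0.71429 → 82/0.71429 = 114.8 rad/s
gear mesh 126/17 = 7.4118 → 114.8/7.4118 = 15.489 rad/s
belt 274/223 = 1.2287 → 15.489/1.2287 = 12.606 rad/s
gear mesh 20/77 = 0.25974 → 12.606/0.25974 = 48.533 rad/s
gear mesh 43/114 = 0.37719 → 48.533/0.37719 = 128.67 rad/s

128.7 rad/s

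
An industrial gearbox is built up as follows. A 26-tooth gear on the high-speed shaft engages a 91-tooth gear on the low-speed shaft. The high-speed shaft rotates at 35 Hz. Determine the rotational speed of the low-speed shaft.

Gear mesh: ratio = 91/26 = 3.5, so the low-speed shaft turns at 35 / 3.5 = 10 Hz.

10 Hz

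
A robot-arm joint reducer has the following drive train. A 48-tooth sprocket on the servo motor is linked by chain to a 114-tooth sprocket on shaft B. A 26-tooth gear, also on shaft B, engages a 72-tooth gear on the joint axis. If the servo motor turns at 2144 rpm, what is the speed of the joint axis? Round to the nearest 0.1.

chain 114/48 = 2.375 → 2144/2.375 = 902.74 rpm
gear mesh 72/26 = 2.7692 → 902.74/2.7692 = 325.99 rpm

326.0 rpm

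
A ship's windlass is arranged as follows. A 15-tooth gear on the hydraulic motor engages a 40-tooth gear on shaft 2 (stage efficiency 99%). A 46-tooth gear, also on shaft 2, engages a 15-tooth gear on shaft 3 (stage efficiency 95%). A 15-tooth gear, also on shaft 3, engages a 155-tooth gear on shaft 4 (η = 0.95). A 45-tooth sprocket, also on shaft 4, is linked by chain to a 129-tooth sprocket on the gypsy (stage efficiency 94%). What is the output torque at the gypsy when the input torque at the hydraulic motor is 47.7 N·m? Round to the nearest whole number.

Gear mesh: ratio = 40/15 = 2.6667; torque at shaft 2 = 47.7 × 2.6667 × 0.99 = 125.93 N·m.
Gear mesh: ratio = 15/46 = 0.32609; torque at shaft 3 = 125.93 × 0.32609 × 0.95 = 39.01 N·m.
Gear mesh: ratio = 155/15 = 10.333; torque at shaft 4 = 39.01 × 10.333 × 0.95 = 382.95 N·m.
Chain: ratio = 129/45 = 2.8667; torque at the gypsy = 382.95 × 2.8667 × 0.94 = 1031.9 N·m.

1032 N·m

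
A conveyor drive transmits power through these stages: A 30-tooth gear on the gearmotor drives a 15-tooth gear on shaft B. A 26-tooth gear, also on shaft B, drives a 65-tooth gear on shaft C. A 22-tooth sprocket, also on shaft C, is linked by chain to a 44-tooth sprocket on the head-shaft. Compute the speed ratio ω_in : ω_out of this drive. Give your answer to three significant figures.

2.50

Each stage contributes driven/driver: gear mesh 15/30 = 0.5, gear mesh 65/26 = 2.5, chain 44/22 = 2.
Overall: 0.5 × 2.5 × 2 = 2.5.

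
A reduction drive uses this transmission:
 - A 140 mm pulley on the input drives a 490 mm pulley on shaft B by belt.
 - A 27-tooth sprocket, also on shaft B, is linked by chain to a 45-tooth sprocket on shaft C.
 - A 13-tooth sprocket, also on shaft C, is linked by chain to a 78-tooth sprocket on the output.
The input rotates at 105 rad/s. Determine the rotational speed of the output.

3 rad/s

the input → shaft B (belt, 490/140): 105 ÷ 3.5 = 30 rad/s
shaft B → shaft C (chain, 45/27): 30 ÷ 1.6667 = 18 rad/s
shaft C → the output (chain, 78/13): 18 ÷ 6 = 3 rad/s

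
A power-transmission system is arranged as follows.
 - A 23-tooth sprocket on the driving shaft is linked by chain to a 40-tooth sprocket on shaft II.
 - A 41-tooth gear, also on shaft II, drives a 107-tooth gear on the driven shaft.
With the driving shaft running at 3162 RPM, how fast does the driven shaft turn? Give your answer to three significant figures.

the driving shaft → shaft II (chain, 40/23): 3162 ÷ 1.7391 = 1818.2 RPM
shaft II → the driven shaft (gear mesh, 107/41): 1818.2 ÷ 2.6098 = 696.67 RPM

697 RPM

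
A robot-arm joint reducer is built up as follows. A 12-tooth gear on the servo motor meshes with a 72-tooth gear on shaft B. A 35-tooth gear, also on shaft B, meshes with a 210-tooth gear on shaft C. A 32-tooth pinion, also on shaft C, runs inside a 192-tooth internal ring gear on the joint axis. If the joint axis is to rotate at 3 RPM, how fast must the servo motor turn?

648 RPM

Overall ratio R = 6 × 6 × 6 = 216.
Required input speed = output speed × R = 3 × 216 = 648 RPM.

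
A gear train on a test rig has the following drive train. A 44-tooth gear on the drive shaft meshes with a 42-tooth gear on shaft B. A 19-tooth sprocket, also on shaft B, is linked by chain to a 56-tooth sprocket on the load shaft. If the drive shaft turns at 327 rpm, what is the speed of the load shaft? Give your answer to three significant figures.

116 rpm

Gear mesh: ratio = 42/44 = 0.95455, so shaft B turns at 327 / 0.95455 = 342.57 rpm.
Chain: ratio = 56/19 = 2.9474, so the load shaft turns at 342.57 / 2.9474 = 116.23 rpm.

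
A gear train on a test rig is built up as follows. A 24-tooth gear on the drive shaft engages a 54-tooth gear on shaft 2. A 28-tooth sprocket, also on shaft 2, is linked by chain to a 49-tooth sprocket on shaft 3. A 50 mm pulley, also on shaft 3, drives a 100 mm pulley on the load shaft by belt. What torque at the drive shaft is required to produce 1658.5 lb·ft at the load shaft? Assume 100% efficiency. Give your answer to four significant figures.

Overall ratio R = 2.25 × 1.75 × 2 = 7.875.
Input torque = output torque / R = 1658.5 / 7.875 = 210.6 lb·ft.

210.6 lb·ft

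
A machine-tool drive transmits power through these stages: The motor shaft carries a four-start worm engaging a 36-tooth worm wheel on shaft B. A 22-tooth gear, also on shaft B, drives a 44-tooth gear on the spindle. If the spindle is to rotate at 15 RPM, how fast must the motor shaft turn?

Overall ratio R = 9 × 2 = 18.
Required input speed = output speed × R = 15 × 18 = 270 RPM.

270 RPM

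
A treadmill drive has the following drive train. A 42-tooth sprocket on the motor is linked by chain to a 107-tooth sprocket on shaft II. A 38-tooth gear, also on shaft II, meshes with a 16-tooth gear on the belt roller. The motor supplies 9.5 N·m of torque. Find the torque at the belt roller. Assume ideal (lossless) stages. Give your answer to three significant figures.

10.2 N·m

Chain: ratio = 107/42 = 2.5476; torque at shaft II = 9.5 × 2.5476 = 24.202 N·m.
Gear mesh: ratio = 16/38 = 0.42105; torque at the belt roller = 24.202 × 0.42105 = 10.19 N·m.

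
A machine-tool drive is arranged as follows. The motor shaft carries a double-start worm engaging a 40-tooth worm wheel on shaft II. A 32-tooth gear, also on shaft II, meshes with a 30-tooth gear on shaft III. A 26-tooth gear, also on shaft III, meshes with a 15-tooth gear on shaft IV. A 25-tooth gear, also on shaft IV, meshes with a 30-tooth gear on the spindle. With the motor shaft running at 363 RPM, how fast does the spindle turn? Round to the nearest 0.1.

the motor shaft → shaft II (worm, 40/2): 363 ÷ 20 = 18.15 RPM
shaft II → shaft III (gear mesh, 30/32): 18.15 ÷ 0.9375 = 19.36 RPM
shaft III → shaft IV (gear mesh, 15/26): 19.36 ÷ 0.57692 = 33.557 RPM
shaft IV → the spindle (gear mesh, 30/25): 33.557 ÷ 1.2 = 27.964 RPM

28.0 RPM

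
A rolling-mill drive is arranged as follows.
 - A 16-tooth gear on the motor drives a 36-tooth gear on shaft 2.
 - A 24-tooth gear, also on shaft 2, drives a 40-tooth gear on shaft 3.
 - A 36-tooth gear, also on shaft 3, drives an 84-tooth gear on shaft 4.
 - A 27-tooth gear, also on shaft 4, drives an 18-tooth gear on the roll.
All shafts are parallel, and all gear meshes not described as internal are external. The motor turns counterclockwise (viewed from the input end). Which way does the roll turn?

the motor → shaft 2: external mesh, 1 reversal → CW.
shaft 2 → shaft 3: external mesh, 1 reversal → CCW.
shaft 3 → shaft 4: external mesh, 1 reversal → CW.
shaft 4 → the roll: external mesh, 1 reversal → CCW.
4 reversals in total — an even number — so the roll turns the same way as the motor.

counterclockwise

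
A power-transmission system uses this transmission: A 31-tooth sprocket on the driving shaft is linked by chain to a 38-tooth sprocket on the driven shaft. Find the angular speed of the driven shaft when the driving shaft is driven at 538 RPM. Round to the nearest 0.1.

chain 38/31 = 1.2258 → 538/1.2258 = 438.89 RPM

438.9 RPM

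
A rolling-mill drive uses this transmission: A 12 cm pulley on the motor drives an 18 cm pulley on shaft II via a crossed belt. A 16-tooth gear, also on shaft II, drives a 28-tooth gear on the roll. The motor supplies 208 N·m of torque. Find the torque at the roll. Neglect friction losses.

546 N·m

belt 18/12 = 1.5 → τ = 208·1.5 = 312 N·m
gear mesh 28/16 = 1.75 → τ = 312·1.75 = 546 N·m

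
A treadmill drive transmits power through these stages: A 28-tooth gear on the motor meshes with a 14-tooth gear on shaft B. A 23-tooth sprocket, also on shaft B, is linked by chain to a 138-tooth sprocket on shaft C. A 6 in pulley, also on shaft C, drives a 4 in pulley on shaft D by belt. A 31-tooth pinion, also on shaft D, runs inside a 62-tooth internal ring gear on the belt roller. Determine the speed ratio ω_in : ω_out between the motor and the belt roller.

4

Each stage contributes driven/driver: gear mesh 14/28 = 0.5, chain 138/23 = 6, belt 4/6 = 0.66667, internal gear 62/31 = 2.
Overall: 0.5 × 6 × 0.66667 × 2 = 4.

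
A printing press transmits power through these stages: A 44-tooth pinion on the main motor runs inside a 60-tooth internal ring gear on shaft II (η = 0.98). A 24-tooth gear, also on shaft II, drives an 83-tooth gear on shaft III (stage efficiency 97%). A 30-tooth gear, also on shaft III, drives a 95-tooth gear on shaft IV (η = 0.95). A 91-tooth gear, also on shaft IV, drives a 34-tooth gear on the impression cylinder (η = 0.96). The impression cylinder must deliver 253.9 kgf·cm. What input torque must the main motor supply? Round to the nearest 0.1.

Overall ratio R = 1.3636 × 3.4583 × 3.1667 × 0.37363 = 5.5796; overall efficiency η = 0.98 × 0.97 × 0.95 × 0.96 = 0.8669.
Input torque = output torque / (R × η) = 253.9 / (5.5796 × 0.8669) = 52.489 kgf·cm.

52.5 kgf·cm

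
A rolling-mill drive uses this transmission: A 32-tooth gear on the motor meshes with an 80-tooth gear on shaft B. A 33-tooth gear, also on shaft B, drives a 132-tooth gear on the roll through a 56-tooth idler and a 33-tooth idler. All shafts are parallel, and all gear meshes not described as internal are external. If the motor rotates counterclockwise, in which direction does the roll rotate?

the motor → shaft B: external mesh, 1 reversal → CW.
shaft B → the roll: driver → idler → idler → driven is 3 external meshes, 3 reversals → CCW.
4 reversals in total — an even number — so the roll turns the same way as the motor.

counterclockwise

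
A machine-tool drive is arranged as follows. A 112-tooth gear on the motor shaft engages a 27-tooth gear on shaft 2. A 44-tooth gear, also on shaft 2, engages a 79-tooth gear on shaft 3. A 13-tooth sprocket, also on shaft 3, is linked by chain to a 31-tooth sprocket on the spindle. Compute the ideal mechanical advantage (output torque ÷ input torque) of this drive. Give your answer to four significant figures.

Each stage contributes driven/driver: gear mesh 27/112 = 0.24107, gear mesh 79/44 = 1.7955, chain 31/13 = 2.3846.
Overall: 0.24107 × 1.7955 × 2.3846 = 1.0321.

1.032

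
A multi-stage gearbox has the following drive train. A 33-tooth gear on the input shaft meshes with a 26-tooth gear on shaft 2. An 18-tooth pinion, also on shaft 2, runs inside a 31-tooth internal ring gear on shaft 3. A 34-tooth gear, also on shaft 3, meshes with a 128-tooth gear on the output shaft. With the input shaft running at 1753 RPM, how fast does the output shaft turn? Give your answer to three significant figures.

343 RPM

gear mesh 26/33 = 0.78788 → 1753/0.78788 = 2225 RPM
internal gear 31/18 = 1.7222 → 2225/1.7222 = 1291.9 RPM
gear mesh 128/34 = 3.7647 → 1291.9/3.7647 = 343.16 RPM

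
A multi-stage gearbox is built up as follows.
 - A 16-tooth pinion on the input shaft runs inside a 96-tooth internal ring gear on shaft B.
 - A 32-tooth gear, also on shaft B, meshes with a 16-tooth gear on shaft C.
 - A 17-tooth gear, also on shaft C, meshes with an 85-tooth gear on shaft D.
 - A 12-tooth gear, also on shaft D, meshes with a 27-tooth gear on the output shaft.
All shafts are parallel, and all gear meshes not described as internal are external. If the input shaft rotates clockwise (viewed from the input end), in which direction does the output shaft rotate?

counterclockwise

the input shaft → shaft B: internal mesh, same direction → CW.
shaft B → shaft C: external mesh, 1 reversal → CCW.
shaft C → shaft D: external mesh, 1 reversal → CW.
shaft D → the output shaft: external mesh, 1 reversal → CCW.
3 reversals in total — an odd number — so the output shaft turns opposite to the input shaft.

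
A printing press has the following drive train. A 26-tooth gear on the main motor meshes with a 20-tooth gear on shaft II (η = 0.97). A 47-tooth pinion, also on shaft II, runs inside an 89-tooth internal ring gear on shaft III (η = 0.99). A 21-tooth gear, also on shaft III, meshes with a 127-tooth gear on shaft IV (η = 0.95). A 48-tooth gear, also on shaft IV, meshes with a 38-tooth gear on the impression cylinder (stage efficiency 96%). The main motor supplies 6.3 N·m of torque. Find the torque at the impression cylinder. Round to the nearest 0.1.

38.5 N·m

After the gear mesh (20/26): 6.3 × 0.76923 × 0.97 = 4.7008 N·m
After the internal gear (89/47): 4.7008 × 1.8936 × 0.99 = 8.8124 N·m
After the gear mesh (127/21): 8.8124 × 6.0476 × 0.95 = 50.63 N·m
After the gear mesh (38/48): 50.63 × 0.79167 × 0.96 = 38.478 N·m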